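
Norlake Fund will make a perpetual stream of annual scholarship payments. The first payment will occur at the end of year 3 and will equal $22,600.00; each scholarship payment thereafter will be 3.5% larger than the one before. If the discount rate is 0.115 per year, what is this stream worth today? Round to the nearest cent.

$227231.60

Value at end of year 2: C₁ / (r − g) = $22,600.00 / (0.115 − 0.035) = $282,500.0000
Discount to today: PV = $282,500.0000 / (1 + 0.115)^2 = $282,500.0000 / 1.243225 = $227,231.60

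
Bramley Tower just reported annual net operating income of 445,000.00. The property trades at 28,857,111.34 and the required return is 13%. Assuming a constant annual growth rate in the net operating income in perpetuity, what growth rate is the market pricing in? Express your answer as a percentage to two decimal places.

11.28%

P = D₀(1+g)/(r−g) ⇒ P(r−g) = D₀(1+g) ⇒ g(P+D₀) = P·r − D₀
g = (P·r − D₀)/(P + D₀) = (28,857,111.34×0.13 − 445,000.00) / (28,857,111.34 + 445,000.00) = 0.112839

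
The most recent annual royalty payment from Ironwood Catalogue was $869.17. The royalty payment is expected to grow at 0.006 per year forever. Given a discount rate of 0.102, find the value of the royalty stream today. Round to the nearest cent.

D₁ = D₀ × (1 + g) = $869.17 × 1.006 = $874.3850
Growing perpetuity: P = D₁ / (r − g) = $874.3850 / (0.102 − 0.006) = $9,108.18

$9108.18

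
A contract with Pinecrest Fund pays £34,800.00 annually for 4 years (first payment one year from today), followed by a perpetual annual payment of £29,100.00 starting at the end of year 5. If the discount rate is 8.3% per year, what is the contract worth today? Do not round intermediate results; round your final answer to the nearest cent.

£369356.15

PV of 4-year annuity: £34,800.00 × [1 − (1+0.083)^−4] / 0.083 = 114496.50466
Perpetuity value at year 4: £29,100.00 / 0.083 = 350602.40964
PV of perpetuity: 350602.40964 / (1+0.083)^4 = 254859.64281
Total PV = 114496.50466 + 254859.64281 = 369356.14747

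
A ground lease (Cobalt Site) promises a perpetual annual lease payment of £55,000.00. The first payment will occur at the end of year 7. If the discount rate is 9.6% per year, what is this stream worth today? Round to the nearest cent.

Value at end of year 6: C / r = £55,000.00 / 0.096 = £572,916.6667
Discount to today: PV = £572,916.6667 / (1 + 0.096)^6 = £572,916.6667 / 1.733258 = £330,543.13

£330543.13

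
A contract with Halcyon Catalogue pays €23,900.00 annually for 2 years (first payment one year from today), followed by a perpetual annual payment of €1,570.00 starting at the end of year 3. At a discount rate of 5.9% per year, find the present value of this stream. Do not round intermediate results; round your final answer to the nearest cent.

PV of 2-year annuity: €23,900.00 × [1 − (1+0.059)^−2] / 0.059 = 43879.56639
Perpetuity value at year 2: €1,570.00 / 0.059 = 26610.16949
PV of perpetuity: 26610.16949 / (1+0.059)^2 = 23727.70425
Total PV = 43879.56639 + 23727.70425 = 67607.27065

€67607.27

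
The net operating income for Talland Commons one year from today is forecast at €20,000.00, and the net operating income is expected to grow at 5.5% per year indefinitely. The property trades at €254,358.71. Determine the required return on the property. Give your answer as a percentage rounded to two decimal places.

13.36%

P = D₁/(r − g) ⇒ r = D₁/P + g = €20,000.0000/€254,358.71 + 0.055 = 0.078629 + 0.055 = 0.133629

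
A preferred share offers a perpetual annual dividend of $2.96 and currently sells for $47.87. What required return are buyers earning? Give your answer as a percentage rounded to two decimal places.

6.18%

P = C/r ⇒ r = C/P = $2.96/$47.87 = 0.061834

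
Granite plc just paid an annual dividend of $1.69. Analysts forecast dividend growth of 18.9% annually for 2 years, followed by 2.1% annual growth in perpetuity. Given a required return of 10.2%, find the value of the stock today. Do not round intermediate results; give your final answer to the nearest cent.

D_1 = 2.00941
D_2 = 2.38919
Terminal value at year 2: TV = D_2×(1+g_2)/(r−g_2) = 2.43936/0.081 = 30.11557
P_0 = D_1/(1+r)^1 + D_2/(1+r)^2 + TV/(1+r)^2
    = 1.82342 + 1.96738 + 24.79864 = 28.58944

$28.59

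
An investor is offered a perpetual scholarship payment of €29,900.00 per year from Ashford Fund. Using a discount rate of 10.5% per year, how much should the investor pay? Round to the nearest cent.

Level perpetuity: PV = C / r = €29,900.00 / 0.105 = €284,761.90

€284761.90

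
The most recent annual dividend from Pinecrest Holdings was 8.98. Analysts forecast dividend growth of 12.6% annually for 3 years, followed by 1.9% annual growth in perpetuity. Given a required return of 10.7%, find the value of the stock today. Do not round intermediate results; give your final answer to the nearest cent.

D_1 = 10.11148
D_2 = 11.38553
D_3 = 12.82010
Terminal value at year 3: TV = D_3×(1+g_2)/(r−g_2) = 13.06368/0.088 = 148.45096
P_0 = D_1/(1+r)^1 + D_2/(1+r)^2 + D_3/(1+r)^3 + TV/(1+r)^3
    = 9.13413 + 9.29090 + 9.45037 + 109.43095 = 137.30634

137.31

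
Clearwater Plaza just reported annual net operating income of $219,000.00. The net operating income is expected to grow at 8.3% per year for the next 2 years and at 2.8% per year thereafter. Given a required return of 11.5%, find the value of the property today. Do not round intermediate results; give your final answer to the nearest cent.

D_1 = 237177.00000
D_2 = 256862.69100
Terminal value at year 2: TV = D_2×(1+g_2)/(r−g_2) = 264054.84635/0.087 = 3035113.17641
P_0 = D_1/(1+r)^1 + D_2/(1+r)^2 + TV/(1+r)^2
    = 212714.79821 + 206609.97889 + 2441322.50913 = 2860647.28622

$2860647.29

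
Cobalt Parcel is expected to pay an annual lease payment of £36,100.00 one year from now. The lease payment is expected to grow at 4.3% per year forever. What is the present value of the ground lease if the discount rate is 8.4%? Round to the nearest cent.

£880487.80

Growing perpetuity: P = D₁ / (r − g) = £36,100.0000 / (0.084 − 0.043) = £880,487.80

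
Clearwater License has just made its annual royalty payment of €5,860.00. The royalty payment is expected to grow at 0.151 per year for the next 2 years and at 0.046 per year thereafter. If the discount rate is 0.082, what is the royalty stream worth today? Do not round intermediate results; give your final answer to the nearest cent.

€205538.84

D_1 = 6744.86000
D_2 = 7763.33386
Terminal value at year 2: TV = D_2×(1+g_2)/(r−g_2) = 8120.44722/0.036 = 225567.97827
P_0 = D_1/(1+r)^1 + D_2/(1+r)^2 + TV/(1+r)^2
    = 6233.69686 + 6631.22466 + 192673.91654 = 205538.83806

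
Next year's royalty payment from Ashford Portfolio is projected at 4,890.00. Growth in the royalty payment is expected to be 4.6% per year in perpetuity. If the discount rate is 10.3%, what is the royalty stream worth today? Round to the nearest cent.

Growing perpetuity: P = D₁ / (r − g) = 4,890.0000 / (0.103 − 0.046) = 85,789.47

85789.47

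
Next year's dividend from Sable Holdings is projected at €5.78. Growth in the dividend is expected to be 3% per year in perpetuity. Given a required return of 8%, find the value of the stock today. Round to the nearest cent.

€115.60

Growing perpetuity: P = D₁ / (r − g) = €5.7800 / (0.08 − 0.03) = €115.60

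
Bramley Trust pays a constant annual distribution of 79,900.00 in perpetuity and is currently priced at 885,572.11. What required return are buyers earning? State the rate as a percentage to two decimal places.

9.02%

P = C/r ⇒ r = C/P = 79,900.00/885,572.11 = 0.090224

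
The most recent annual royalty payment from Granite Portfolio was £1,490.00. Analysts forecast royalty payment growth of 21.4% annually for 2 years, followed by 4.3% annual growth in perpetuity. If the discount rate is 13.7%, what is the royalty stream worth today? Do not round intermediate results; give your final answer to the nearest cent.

£22137.29

D_1 = 1808.86000
D_2 = 2195.95604
Terminal value at year 2: TV = D_2×(1+g_2)/(r−g_2) = 2290.38215/0.094 = 24365.76755
P_0 = D_1/(1+r)^1 + D_2/(1+r)^2 + TV/(1+r)^2
    = 1590.90589 + 1698.64534 + 18847.73502 = 22137.28625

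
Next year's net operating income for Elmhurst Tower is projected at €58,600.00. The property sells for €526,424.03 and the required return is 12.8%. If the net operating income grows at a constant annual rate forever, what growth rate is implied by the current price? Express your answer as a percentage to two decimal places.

P = D₁/(r−g) ⇒ g = r − D₁/P = 0.128 − €58,600.00/€526,424.03 = 0.016683

1.67%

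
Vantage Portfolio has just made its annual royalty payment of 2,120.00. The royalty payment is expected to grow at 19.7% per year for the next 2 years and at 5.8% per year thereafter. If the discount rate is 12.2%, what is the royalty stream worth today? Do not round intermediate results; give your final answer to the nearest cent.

44562.78

D_1 = 2537.64000
D_2 = 3037.55508
Terminal value at year 2: TV = D_2×(1+g_2)/(r−g_2) = 3213.73327/0.064 = 50214.58242
P_0 = D_1/(1+r)^1 + D_2/(1+r)^2 + TV/(1+r)^2
    = 2261.71123 + 2412.89514 + 39888.17271 = 44562.77908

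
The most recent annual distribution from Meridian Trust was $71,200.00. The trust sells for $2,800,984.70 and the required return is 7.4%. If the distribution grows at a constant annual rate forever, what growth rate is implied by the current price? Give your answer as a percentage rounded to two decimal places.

4.74%

P = D₀(1+g)/(r−g) ⇒ P(r−g) = D₀(1+g) ⇒ g(P+D₀) = P·r − D₀
g = (P·r − D₀)/(P + D₀) = ($2,800,984.70×0.074 − $71,200.00) / ($2,800,984.70 + $71,200.00) = 0.047376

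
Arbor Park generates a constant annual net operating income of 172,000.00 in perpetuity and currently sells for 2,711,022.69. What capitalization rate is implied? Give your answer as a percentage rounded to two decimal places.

6.34%

P = C/r ⇒ r = C/P = 172,000.00/2,711,022.69 = 0.063445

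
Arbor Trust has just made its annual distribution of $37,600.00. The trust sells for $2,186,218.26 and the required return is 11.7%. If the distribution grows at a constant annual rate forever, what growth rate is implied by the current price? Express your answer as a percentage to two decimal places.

9.81%

P = D₀(1+g)/(r−g) ⇒ P(r−g) = D₀(1+g) ⇒ g(P+D₀) = P·r − D₀
g = (P·r − D₀)/(P + D₀) = ($2,186,218.26×0.117 − $37,600.00) / ($2,186,218.26 + $37,600.00) = 0.098114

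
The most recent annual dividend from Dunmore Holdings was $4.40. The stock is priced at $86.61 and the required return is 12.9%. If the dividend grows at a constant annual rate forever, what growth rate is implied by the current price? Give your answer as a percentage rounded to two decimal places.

P = D₀(1+g)/(r−g) ⇒ P(r−g) = D₀(1+g) ⇒ g(P+D₀) = P·r − D₀
g = (P·r − D₀)/(P + D₀) = ($86.61×0.129 − $4.40) / ($86.61 + $4.40) = 0.074417

7.44%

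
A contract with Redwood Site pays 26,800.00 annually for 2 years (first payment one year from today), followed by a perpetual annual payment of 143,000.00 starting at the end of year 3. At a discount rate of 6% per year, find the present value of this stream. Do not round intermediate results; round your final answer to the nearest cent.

2170293.11

PV of 2-year annuity: 26,800.00 × [1 − (1+0.06)^−2] / 0.06 = 49134.92346
Perpetuity value at year 2: 143,000.00 / 0.06 = 2383333.33333
PV of perpetuity: 2383333.33333 / (1+0.06)^2 = 2121158.18203
Total PV = 49134.92346 + 2121158.18203 = 2170293.10549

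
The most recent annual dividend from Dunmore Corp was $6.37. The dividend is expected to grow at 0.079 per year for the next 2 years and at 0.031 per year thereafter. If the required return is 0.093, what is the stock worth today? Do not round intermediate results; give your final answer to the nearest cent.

D_1 = 6.87323
D_2 = 7.41622
Terminal value at year 2: TV = D_2×(1+g_2)/(r−g_2) = 7.64612/0.062 = 123.32448
P_0 = D_1/(1+r)^1 + D_2/(1+r)^2 + TV/(1+r)^2
    = 6.28841 + 6.20786 + 103.23072 = 115.72699

$115.73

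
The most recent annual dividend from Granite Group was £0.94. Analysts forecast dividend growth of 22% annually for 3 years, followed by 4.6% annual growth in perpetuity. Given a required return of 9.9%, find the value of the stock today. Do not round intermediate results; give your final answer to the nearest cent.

D_1 = 1.14680
D_2 = 1.39910
D_3 = 1.70690
Terminal value at year 3: TV = D_3×(1+g_2)/(r−g_2) = 1.78541/0.053 = 33.68706
P_0 = D_1/(1+r)^1 + D_2/(1+r)^2 + D_3/(1+r)^3 + TV/(1+r)^3
    = 1.04349 + 1.15838 + 1.28592 + 25.37874 = 28.86654

£28.87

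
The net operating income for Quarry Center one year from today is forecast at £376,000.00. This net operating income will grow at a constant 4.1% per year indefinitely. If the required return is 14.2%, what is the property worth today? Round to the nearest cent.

£3722772.28

Growing perpetuity: P = D₁ / (r − g) = £376,000.0000 / (0.142 − 0.041) = £3,722,772.28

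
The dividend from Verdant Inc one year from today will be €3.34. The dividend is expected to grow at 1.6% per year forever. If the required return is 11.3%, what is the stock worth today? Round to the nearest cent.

Growing perpetuity: P = D₁ / (r − g) = €3.3400 / (0.113 − 0.016) = €34.43

€34.43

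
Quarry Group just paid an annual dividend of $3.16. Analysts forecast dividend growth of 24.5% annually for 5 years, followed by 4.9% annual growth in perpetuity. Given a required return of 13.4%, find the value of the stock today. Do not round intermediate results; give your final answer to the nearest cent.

D_1 = 3.93420
D_2 = 4.89808
D_3 = 6.09811
D_4 = 7.59214
D_5 = 9.45222
Terminal value at year 5: TV = D_5×(1+g_2)/(r−g_2) = 9.91538/0.085 = 116.65152
P_0 = D_1/(1+r)^1 + D_2/(1+r)^2 + D_3/(1+r)^3 + D_4/(1+r)^4 + D_5/(1+r)^5 + TV/(1+r)^5
    = 3.46931 + 3.80890 + 4.18173 + 4.59105 + 5.04044 + 62.20498 = 83.29641

$83.30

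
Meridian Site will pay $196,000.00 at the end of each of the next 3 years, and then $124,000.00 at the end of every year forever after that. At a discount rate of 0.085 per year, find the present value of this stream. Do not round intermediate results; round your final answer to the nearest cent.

$1642713.14

PV of 3-year annuity: $196,000.00 × [1 − (1+0.085)^−3] / 0.085 = 500588.38480
Perpetuity value at year 3: $124,000.00 / 0.085 = 1458823.52941
PV of perpetuity: 1458823.52941 / (1+0.085)^3 = 1142124.75536
Total PV = 500588.38480 + 1142124.75536 = 1642713.14015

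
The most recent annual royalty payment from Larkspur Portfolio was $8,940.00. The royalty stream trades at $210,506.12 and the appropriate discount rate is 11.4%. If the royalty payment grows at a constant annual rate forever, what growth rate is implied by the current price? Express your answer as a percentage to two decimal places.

6.86%

P = D₀(1+g)/(r−g) ⇒ P(r−g) = D₀(1+g) ⇒ g(P+D₀) = P·r − D₀
g = (P·r − D₀)/(P + D₀) = ($210,506.12×0.114 − $8,940.00) / ($210,506.12 + $8,940.00) = 0.068617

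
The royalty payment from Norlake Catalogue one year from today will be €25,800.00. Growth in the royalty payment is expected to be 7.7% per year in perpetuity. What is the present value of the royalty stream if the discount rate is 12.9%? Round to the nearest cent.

€496153.85

Growing perpetuity: P = D₁ / (r − g) = €25,800.0000 / (0.129 − 0.077) = €496,153.85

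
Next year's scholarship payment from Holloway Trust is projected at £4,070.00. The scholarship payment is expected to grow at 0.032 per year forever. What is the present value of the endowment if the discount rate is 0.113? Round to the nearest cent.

Growing perpetuity: P = D₁ / (r − g) = £4,070.0000 / (0.113 − 0.032) = £50,246.91

£50246.91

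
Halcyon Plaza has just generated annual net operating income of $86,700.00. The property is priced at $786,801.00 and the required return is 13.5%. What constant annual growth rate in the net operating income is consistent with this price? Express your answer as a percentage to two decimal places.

P = D₀(1+g)/(r−g) ⇒ P(r−g) = D₀(1+g) ⇒ g(P+D₀) = P·r − D₀
g = (P·r − D₀)/(P + D₀) = ($786,801.00×0.135 − $86,700.00) / ($786,801.00 + $86,700.00) = 0.022345

2.23%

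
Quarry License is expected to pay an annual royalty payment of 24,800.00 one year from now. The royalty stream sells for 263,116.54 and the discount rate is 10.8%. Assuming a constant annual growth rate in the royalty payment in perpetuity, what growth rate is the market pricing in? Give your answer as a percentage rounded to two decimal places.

P = D₁/(r−g) ⇒ g = r − D₁/P = 0.108 − 24,800.00/263,116.54 = 0.013745

1.37%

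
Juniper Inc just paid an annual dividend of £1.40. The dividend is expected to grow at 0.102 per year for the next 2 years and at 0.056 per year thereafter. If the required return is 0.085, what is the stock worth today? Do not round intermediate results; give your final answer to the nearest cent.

D_1 = 1.54280
D_2 = 1.70017
Terminal value at year 2: TV = D_2×(1+g_2)/(r−g_2) = 1.79537/0.029 = 61.90948
P_0 = D_1/(1+r)^1 + D_2/(1+r)^2 + TV/(1+r)^2
    = 1.42194 + 1.44421 + 52.58933 = 55.45548

£55.46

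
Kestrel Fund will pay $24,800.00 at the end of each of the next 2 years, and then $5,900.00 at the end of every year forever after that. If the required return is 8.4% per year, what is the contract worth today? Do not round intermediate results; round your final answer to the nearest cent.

$103757.86

PV of 2-year annuity: $24,800.00 × [1 − (1+0.084)^−2] / 0.084 = 43983.60589
Perpetuity value at year 2: $5,900.00 / 0.084 = 70238.09524
PV of perpetuity: 70238.09524 / (1+0.084)^2 = 59774.25351
Total PV = 43983.60589 + 59774.25351 = 103757.85940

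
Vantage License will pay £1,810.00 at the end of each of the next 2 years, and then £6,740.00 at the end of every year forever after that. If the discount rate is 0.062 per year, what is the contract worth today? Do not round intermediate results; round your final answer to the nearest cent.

PV of 2-year annuity: £1,810.00 × [1 − (1+0.062)^−2] / 0.062 = 3309.16332
Perpetuity value at year 2: £6,740.00 / 0.062 = 108709.67742
PV of perpetuity: 108709.67742 / (1+0.062)^2 = 96387.15764
Total PV = 3309.16332 + 96387.15764 = 99696.32096

£99696.32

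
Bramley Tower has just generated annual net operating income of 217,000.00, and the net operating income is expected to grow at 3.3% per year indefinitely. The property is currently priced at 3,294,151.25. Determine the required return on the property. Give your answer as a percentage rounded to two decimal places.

D₁ = 217,000.00 × 1.033 = 224,161.0000
P = D₁/(r − g) ⇒ r = D₁/P + g = 224,161.0000/3,294,151.25 + 0.033 = 0.068048 + 0.033 = 0.101048

10.10%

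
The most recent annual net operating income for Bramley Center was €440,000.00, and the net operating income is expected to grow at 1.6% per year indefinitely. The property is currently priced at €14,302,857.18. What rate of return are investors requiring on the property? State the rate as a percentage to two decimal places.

D₁ = €440,000.00 × 1.016 = €447,040.0000
P = D₁/(r − g) ⇒ r = D₁/P + g = €447,040.0000/€14,302,857.18 + 0.016 = 0.031255 + 0.016 = 0.047255

4.73%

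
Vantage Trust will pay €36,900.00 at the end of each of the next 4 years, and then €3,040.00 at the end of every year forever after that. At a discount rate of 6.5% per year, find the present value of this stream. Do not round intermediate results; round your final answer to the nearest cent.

PV of 4-year annuity: €36,900.00 × [1 − (1+0.065)^−4] / 0.065 = 126411.96840
Perpetuity value at year 4: €3,040.00 / 0.065 = 46769.23077
PV of perpetuity: 46769.23077 / (1+0.065)^4 = 36354.80302
Total PV = 126411.96840 + 36354.80302 = 162766.77142

€162766.77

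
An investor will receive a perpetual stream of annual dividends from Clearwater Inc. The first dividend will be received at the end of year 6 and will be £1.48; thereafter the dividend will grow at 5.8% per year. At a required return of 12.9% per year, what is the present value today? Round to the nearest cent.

Value at end of year 5: C₁ / (r − g) = £1.48 / (0.129 − 0.058) = £20.8451
Discount to today: PV = £20.8451 / (1 + 0.129)^5 = £20.8451 / 1.834297 = £11.36

£11.36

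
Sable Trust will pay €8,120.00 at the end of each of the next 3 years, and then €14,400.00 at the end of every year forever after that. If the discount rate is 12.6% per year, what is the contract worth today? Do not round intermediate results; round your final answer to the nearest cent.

€99356.38

PV of 3-year annuity: €8,120.00 × [1 − (1+0.126)^−3] / 0.126 = 19303.53416
Perpetuity value at year 3: €14,400.00 / 0.126 = 114285.71429
PV of perpetuity: 114285.71429 / (1+0.126)^3 = 80052.84583
Total PV = 19303.53416 + 80052.84583 = 99356.37999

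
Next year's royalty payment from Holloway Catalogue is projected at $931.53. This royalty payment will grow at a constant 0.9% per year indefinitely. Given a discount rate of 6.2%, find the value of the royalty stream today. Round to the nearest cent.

Growing perpetuity: P = D₁ / (r − g) = $931.5300 / (0.062 − 0.009) = $17,576.04

$17576.04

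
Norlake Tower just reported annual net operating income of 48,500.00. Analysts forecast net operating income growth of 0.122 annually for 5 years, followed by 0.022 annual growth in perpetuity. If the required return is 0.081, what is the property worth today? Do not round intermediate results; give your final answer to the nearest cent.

1283518.68

D_1 = 54417.00000
D_2 = 61055.87400
D_3 = 68504.69063
D_4 = 76862.26288
D_5 = 86239.45896
Terminal value at year 5: TV = D_5×(1+g_2)/(r−g_2) = 88136.72705/0.059 = 1493842.83142
P_0 = D_1/(1+r)^1 + D_2/(1+r)^2 + D_3/(1+r)^3 + D_4/(1+r)^4 + D_5/(1+r)^5 + TV/(1+r)^5
    = 50339.50046 + 52248.76921 + 54230.45241 + 56287.29658 + 58422.15242 + 1011990.50462 = 1283518.67571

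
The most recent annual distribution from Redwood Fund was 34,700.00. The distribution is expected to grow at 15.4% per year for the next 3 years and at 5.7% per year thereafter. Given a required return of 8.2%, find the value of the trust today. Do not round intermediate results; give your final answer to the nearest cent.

D_1 = 40043.80000
D_2 = 46210.54520
D_3 = 53326.96916
Terminal value at year 3: TV = D_3×(1+g_2)/(r−g_2) = 56366.60640/0.025 = 2254664.25612
P_0 = D_1/(1+r)^1 + D_2/(1+r)^2 + D_3/(1+r)^3 + TV/(1+r)^3
    = 37009.05730 + 39471.76721 + 42098.35431 + 1779918.42029 = 1898497.59912

1898497.60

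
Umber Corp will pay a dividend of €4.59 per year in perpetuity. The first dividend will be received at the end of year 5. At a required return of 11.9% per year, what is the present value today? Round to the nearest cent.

€24.60

Value at end of year 4: C / r = €4.59 / 0.119 = €38.5714
Discount to today: PV = €38.5714 / (1 + 0.119)^4 = €38.5714 / 1.567907 = €24.60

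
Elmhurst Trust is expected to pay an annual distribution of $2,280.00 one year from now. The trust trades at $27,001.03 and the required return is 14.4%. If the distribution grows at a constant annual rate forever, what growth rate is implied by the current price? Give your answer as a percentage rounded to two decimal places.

P = D₁/(r−g) ⇒ g = r − D₁/P = 0.144 − $2,280.00/$27,001.03 = 0.059559

5.96%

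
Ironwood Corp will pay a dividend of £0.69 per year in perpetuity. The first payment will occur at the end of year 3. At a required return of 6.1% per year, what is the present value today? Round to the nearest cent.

£10.05

Value at end of year 2: C / r = £0.69 / 0.061 = £11.3115
Discount to today: PV = £11.3115 / (1 + 0.061)^2 = £11.3115 / 1.125721 = £10.05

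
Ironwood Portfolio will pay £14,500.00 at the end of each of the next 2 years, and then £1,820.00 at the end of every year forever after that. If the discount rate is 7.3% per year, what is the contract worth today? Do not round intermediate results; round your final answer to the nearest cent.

£47762.20

PV of 2-year annuity: £14,500.00 × [1 − (1+0.073)^−2] / 0.073 = 26107.65472
Perpetuity value at year 2: £1,820.00 / 0.073 = 24931.50685
PV of perpetuity: 24931.50685 / (1+0.073)^2 = 21654.54605
Total PV = 26107.65472 + 21654.54605 = 47762.20077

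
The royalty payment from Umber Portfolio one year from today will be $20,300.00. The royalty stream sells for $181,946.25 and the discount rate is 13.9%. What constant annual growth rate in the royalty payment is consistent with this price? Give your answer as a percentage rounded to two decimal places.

2.74%

P = D₁/(r−g) ⇒ g = r − D₁/P = 0.139 − $20,300.00/$181,946.25 = 0.027429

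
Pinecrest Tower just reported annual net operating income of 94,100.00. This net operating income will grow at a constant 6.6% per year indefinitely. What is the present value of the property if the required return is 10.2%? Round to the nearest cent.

D₁ = D₀ × (1 + g) = 94,100.00 × 1.066 = 100,310.6000
Growing perpetuity: P = D₁ / (r − g) = 100,310.6000 / (0.102 − 0.066) = 2,786,405.56

2786405.56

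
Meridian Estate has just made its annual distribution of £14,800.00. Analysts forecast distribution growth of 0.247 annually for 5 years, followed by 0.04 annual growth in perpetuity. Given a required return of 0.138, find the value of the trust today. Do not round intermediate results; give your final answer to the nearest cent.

D_1 = 18455.60000
D_2 = 23014.13320
D_3 = 28698.62410
D_4 = 35787.18425
D_5 = 44626.61876
Terminal value at year 5: TV = D_5×(1+g_2)/(r−g_2) = 46411.68351/0.098 = 473588.60729
P_0 = D_1/(1+r)^1 + D_2/(1+r)^2 + D_3/(1+r)^3 + D_4/(1+r)^4 + D_5/(1+r)^5 + TV/(1+r)^5
    = 16217.57469 + 17770.92763 + 19473.06393 + 21338.23438 + 23382.05472 + 248136.09088 = 346317.94623

£346317.95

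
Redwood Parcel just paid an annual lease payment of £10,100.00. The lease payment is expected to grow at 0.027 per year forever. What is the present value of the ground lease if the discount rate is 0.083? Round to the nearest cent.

D₁ = D₀ × (1 + g) = £10,100.00 × 1.027 = £10,372.7000
Growing perpetuity: P = D₁ / (r − g) = £10,372.7000 / (0.083 − 0.027) = £185,226.79

£185226.79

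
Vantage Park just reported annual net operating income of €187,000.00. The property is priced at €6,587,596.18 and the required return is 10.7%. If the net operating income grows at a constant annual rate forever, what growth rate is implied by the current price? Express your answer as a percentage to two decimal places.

P = D₀(1+g)/(r−g) ⇒ P(r−g) = D₀(1+g) ⇒ g(P+D₀) = P·r − D₀
g = (P·r − D₀)/(P + D₀) = (€6,587,596.18×0.107 − €187,000.00) / (€6,587,596.18 + €187,000.00) = 0.076443

7.64%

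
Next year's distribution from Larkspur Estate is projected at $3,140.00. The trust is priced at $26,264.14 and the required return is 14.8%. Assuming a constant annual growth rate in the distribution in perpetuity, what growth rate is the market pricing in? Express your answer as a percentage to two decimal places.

P = D₁/(r−g) ⇒ g = r − D₁/P = 0.148 − $3,140.00/$26,264.14 = 0.028445

2.84%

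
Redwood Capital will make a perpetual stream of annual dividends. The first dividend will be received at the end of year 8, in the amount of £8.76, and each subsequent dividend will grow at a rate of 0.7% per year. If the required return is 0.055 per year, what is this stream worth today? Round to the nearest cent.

Value at end of year 7: C₁ / (r − g) = £8.76 / (0.055 − 0.007) = £182.5000
Discount to today: PV = £182.5000 / (1 + 0.055)^7 = £182.5000 / 1.454679 = £125.46

£125.46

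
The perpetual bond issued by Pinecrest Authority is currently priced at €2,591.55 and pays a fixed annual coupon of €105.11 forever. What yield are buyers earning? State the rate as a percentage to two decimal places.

4.06%

P = C/r ⇒ r = C/P = €105.11/€2,591.55 = 0.040559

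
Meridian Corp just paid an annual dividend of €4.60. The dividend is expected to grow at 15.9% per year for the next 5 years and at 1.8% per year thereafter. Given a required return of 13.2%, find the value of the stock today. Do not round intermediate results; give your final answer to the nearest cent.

€70.91

D_1 = 5.33140
D_2 = 6.17909
D_3 = 7.16157
D_4 = 8.30026
D_5 = 9.62000
Terminal value at year 5: TV = D_5×(1+g_2)/(r−g_2) = 9.79316/0.114 = 85.90490
P_0 = D_1/(1+r)^1 + D_2/(1+r)^2 + D_3/(1+r)^3 + D_4/(1+r)^4 + D_5/(1+r)^5 + TV/(1+r)^5
    = 4.70972 + 4.82205 + 4.93707 + 5.05482 + 5.17539 + 46.21530 = 70.91435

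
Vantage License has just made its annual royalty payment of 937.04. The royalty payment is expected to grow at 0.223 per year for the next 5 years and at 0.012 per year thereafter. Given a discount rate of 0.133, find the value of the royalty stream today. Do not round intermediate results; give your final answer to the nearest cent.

17412.37

D_1 = 1145.99992
D_2 = 1401.55790
D_3 = 1714.10531
D_4 = 2096.35080
D_5 = 2563.83703
Terminal value at year 5: TV = D_5×(1+g_2)/(r−g_2) = 2594.60307/0.121 = 21443.00060
P_0 = D_1/(1+r)^1 + D_2/(1+r)^2 + D_3/(1+r)^3 + D_4/(1+r)^4 + D_5/(1+r)^5 + TV/(1+r)^5
    = 1011.47389 + 1091.82045 + 1178.54935 + 1272.16757 + 1373.22236 + 11485.13246 = 17412.36607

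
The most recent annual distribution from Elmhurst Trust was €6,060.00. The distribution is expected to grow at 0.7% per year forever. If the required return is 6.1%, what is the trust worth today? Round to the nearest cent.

D₁ = D₀ × (1 + g) = €6,060.00 × 1.007 = €6,102.4200
Growing perpetuity: P = D₁ / (r − g) = €6,102.4200 / (0.061 − 0.007) = €113,007.78

€113007.78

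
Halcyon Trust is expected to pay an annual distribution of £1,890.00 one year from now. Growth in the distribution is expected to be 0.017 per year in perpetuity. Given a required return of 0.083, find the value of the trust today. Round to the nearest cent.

Growing perpetuity: P = D₁ / (r − g) = £1,890.0000 / (0.083 − 0.017) = £28,636.36

£28636.36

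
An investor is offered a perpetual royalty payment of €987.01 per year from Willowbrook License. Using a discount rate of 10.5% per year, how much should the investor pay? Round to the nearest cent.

Level perpetuity: PV = C / r = €987.01 / 0.105 = €9,400.10

€9400.10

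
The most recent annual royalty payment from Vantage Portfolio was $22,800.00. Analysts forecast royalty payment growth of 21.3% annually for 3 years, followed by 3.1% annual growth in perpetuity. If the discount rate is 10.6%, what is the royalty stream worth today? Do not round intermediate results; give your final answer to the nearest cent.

D_1 = 27656.40000
D_2 = 33547.21320
D_3 = 40692.76961
Terminal value at year 3: TV = D_3×(1+g_2)/(r−g_2) = 41954.24547/0.075 = 559389.93959
P_0 = D_1/(1+r)^1 + D_2/(1+r)^2 + D_3/(1+r)^3 + TV/(1+r)^3
    = 25005.78662 + 27424.97212 + 30078.20180 + 413475.01401 = 495983.97455

$495983.97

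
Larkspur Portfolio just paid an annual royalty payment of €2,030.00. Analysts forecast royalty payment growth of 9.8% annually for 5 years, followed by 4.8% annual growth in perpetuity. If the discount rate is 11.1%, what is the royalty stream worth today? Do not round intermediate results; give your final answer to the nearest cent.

€41638.12

D_1 = 2228.94000
D_2 = 2447.37612
D_3 = 2687.21898
D_4 = 2950.56644
D_5 = 3239.72195
Terminal value at year 5: TV = D_5×(1+g_2)/(r−g_2) = 3395.22860/0.063 = 53892.51753
P_0 = D_1/(1+r)^1 + D_2/(1+r)^2 + D_3/(1+r)^3 + D_4/(1+r)^4 + D_5/(1+r)^5 + TV/(1+r)^5
    = 2006.24662 + 1982.77119 + 1959.57045 + 1936.64118 + 1913.98021 + 31838.90895 = 41638.11861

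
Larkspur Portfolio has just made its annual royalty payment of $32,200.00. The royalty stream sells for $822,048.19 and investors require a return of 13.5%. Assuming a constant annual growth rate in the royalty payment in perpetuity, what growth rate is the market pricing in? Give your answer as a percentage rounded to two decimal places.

P = D₀(1+g)/(r−g) ⇒ P(r−g) = D₀(1+g) ⇒ g(P+D₀) = P·r − D₀
g = (P·r − D₀)/(P + D₀) = ($822,048.19×0.135 − $32,200.00) / ($822,048.19 + $32,200.00) = 0.092217

9.22%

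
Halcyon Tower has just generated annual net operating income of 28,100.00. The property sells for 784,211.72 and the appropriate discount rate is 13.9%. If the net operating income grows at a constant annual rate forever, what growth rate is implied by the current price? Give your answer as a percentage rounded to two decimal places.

P = D₀(1+g)/(r−g) ⇒ P(r−g) = D₀(1+g) ⇒ g(P+D₀) = P·r − D₀
g = (P·r − D₀)/(P + D₀) = (784,211.72×0.139 − 28,100.00) / (784,211.72 + 28,100.00) = 0.099599

9.96%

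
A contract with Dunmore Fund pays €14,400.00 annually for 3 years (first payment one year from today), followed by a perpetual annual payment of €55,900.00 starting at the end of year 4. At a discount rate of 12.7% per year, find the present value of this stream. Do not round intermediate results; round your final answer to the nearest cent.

€341668.33

PV of 3-year annuity: €14,400.00 × [1 − (1+0.127)^−3] / 0.127 = 34174.54828
Perpetuity value at year 3: €55,900.00 / 0.127 = 440157.48031
PV of perpetuity: 440157.48031 / (1+0.127)^3 = 307493.78249
Total PV = 34174.54828 + 307493.78249 = 341668.33077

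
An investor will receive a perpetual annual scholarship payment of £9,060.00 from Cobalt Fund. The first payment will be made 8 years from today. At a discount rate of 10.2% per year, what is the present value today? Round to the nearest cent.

Value at end of year 7: C / r = £9,060.00 / 0.102 = £88,823.5294
Discount to today: PV = £88,823.5294 / (1 + 0.102)^7 = £88,823.5294 / 1.973655 = £45,004.60

£45004.60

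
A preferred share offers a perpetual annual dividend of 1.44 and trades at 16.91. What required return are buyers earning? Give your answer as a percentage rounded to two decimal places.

P = C/r ⇒ r = C/P = 1.44/16.91 = 0.085157

8.52%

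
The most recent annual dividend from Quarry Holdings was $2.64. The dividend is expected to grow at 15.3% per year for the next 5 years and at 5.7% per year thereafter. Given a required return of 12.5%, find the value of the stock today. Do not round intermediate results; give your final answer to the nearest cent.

D_1 = 3.04392
D_2 = 3.50964
D_3 = 4.04661
D_4 = 4.66575
D_5 = 5.37961
Terminal value at year 5: TV = D_5×(1+g_2)/(r−g_2) = 5.68624/0.068 = 83.62123
P_0 = D_1/(1+r)^1 + D_2/(1+r)^2 + D_3/(1+r)^3 + D_4/(1+r)^4 + D_5/(1+r)^5 + TV/(1+r)^5
    = 2.70571 + 2.77305 + 2.84207 + 2.91280 + 2.98530 + 46.40384 = 60.62276

$60.62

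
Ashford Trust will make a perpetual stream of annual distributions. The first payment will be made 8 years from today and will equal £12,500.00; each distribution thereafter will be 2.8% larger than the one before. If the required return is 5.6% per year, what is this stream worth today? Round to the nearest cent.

£304862.88

Value at end of year 7: C₁ / (r − g) = £12,500.00 / (0.056 − 0.028) = £446,428.5714
Discount to today: PV = £446,428.5714 / (1 + 0.056)^7 = £446,428.5714 / 1.464359 = £304,862.88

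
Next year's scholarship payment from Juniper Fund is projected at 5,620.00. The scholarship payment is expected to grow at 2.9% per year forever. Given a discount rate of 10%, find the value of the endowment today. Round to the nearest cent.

Growing perpetuity: P = D₁ / (r − g) = 5,620.0000 / (0.1 − 0.029) = 79,154.93

79154.93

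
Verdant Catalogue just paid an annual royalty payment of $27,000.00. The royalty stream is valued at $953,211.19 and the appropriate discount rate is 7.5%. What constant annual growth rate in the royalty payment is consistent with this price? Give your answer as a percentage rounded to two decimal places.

P = D₀(1+g)/(r−g) ⇒ P(r−g) = D₀(1+g) ⇒ g(P+D₀) = P·r − D₀
g = (P·r − D₀)/(P + D₀) = ($953,211.19×0.075 − $27,000.00) / ($953,211.19 + $27,000.00) = 0.045389

4.54%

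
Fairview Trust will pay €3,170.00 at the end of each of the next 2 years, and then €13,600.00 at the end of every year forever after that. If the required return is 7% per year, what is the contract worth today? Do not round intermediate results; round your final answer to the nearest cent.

PV of 2-year annuity: €3,170.00 × [1 − (1+0.07)^−2] / 0.07 = 5731.41759
Perpetuity value at year 2: €13,600.00 / 0.07 = 194285.71429
PV of perpetuity: 194285.71429 / (1+0.07)^2 = 169696.66721
Total PV = 5731.41759 + 169696.66721 = 175428.08480

€175428.08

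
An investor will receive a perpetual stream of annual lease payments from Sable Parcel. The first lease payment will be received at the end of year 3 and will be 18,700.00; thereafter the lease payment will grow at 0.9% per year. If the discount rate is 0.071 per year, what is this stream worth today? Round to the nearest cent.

262948.67

Value at end of year 2: C₁ / (r − g) = 18,700.00 / (0.071 − 0.009) = 301,612.9032
Discount to today: PV = 301,612.9032 / (1 + 0.071)^2 = 301,612.9032 / 1.147041 = 262,948.67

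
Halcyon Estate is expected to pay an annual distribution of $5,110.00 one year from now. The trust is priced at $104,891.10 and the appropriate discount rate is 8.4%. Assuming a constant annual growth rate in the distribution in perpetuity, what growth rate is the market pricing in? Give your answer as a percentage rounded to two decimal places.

3.53%

P = D₁/(r−g) ⇒ g = r − D₁/P = 0.084 − $5,110.00/$104,891.10 = 0.035283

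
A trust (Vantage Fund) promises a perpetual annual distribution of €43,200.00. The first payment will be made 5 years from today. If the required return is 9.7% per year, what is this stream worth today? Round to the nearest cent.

Value at end of year 4: C / r = €43,200.00 / 0.097 = €445,360.8247
Discount to today: PV = €445,360.8247 / (1 + 0.097)^4 = €445,360.8247 / 1.448193 = €307,528.59

€307528.59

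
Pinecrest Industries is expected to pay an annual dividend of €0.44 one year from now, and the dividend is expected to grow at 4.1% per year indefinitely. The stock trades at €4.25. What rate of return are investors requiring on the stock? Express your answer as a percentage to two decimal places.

14.45%

P = D₁/(r − g) ⇒ r = D₁/P + g = €0.4400/€4.25 + 0.041 = 0.103529 + 0.041 = 0.144529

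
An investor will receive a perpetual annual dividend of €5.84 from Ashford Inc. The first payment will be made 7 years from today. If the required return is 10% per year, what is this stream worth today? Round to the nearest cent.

Value at end of year 6: C / r = €5.84 / 0.1 = €58.4000
Discount to today: PV = €58.4000 / (1 + 0.1)^6 = €58.4000 / 1.771561 = €32.97

€32.97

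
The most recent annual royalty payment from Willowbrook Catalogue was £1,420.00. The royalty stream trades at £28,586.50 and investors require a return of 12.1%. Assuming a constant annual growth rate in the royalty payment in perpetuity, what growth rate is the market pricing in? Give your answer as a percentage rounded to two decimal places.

6.80%

P = D₀(1+g)/(r−g) ⇒ P(r−g) = D₀(1+g) ⇒ g(P+D₀) = P·r − D₀
g = (P·r − D₀)/(P + D₀) = (£28,586.50×0.121 − £1,420.00) / (£28,586.50 + £1,420.00) = 0.067951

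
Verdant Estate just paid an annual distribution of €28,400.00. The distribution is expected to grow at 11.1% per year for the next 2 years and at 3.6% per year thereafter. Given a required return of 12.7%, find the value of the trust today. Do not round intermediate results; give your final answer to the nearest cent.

€369803.96

D_1 = 31552.40000
D_2 = 35054.71640
Terminal value at year 2: TV = D_2×(1+g_2)/(r−g_2) = 36316.68619/0.091 = 399084.46363
P_0 = D_1/(1+r)^1 + D_2/(1+r)^2 + TV/(1+r)^2
    = 27996.80568 + 27599.33550 + 314207.81954 = 369803.96072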